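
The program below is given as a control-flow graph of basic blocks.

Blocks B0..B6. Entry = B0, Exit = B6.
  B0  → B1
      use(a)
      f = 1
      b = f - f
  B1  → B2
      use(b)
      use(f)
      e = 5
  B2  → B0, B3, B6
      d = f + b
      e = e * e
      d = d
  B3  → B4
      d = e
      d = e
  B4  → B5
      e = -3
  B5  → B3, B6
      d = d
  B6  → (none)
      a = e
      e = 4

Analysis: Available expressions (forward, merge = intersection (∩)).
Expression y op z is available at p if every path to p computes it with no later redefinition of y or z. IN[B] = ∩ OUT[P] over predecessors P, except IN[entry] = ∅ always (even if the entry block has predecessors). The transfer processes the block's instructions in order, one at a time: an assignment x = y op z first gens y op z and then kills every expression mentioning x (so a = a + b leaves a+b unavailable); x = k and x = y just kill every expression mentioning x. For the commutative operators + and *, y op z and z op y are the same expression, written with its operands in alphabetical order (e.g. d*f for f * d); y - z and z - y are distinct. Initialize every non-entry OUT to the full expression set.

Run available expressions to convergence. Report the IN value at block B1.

Answer: {f-f}

Working:
Converged values:
  B0:   IN={}   OUT={f-f}
  B1:   IN={f-f}   OUT={f-f}
  B2:   IN={f-f}   OUT={b+f, f-f}
  B3:   IN={b+f, f-f}   OUT={b+f, f-f}
  B4:   IN={b+f, f-f}   OUT={b+f, f-f}
  B5:   IN={b+f, f-f}   OUT={b+f, f-f}
  B6:   IN={b+f, f-f}   OUT={b+f, f-f}

Merge at B1: IN[B1] = OUT[B0] = {f-f}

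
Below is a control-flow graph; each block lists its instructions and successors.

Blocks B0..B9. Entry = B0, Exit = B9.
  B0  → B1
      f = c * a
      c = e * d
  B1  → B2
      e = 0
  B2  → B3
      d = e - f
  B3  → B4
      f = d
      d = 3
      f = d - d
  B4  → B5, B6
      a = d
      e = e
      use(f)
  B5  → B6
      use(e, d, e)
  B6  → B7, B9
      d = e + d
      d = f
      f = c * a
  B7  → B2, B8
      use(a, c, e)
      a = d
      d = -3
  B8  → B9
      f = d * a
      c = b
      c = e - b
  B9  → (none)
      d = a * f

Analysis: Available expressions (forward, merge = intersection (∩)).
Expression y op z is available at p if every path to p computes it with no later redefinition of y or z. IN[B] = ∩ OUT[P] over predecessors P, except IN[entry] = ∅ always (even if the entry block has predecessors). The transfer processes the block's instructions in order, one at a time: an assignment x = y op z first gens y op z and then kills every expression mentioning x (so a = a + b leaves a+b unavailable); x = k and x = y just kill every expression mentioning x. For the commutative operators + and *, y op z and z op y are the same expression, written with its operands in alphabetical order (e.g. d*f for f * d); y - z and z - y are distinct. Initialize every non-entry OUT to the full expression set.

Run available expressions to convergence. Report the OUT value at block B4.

Fixpoint table:
  B0:  IN={}  OUT={d*e}
  B1:  IN={d*e}  OUT={}
  B2:  IN={}  OUT={e-f}
  B3:  IN={e-f}  OUT={d-d}
  B4:  IN={d-d}  OUT={d-d}
  B5:  IN={d-d}  OUT={d-d}
  B6:  IN={d-d}  OUT={a*c}
  B7:  IN={a*c}  OUT={}
  B8:  IN={}  OUT={a*d, e-b}
  B9:  IN={}  OUT={a*f}

Merge at B4: IN[B4] = OUT[B3] = {d-d}
Applying B4's transfer function to that IN value gives OUT[B4] (row B4 above).

Answer: {d-d}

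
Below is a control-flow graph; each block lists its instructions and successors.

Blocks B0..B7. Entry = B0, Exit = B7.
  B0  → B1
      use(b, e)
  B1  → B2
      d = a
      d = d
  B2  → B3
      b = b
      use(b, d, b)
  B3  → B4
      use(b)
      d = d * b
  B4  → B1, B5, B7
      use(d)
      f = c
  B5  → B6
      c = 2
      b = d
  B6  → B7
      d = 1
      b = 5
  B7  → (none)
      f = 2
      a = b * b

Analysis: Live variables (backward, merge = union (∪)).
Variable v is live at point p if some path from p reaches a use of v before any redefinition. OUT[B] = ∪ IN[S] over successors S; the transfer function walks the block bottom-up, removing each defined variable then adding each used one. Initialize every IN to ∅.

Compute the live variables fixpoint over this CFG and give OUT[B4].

Answer: {a, b, c, d}

Trace:
Per-block solution:
  B0:  IN={a, b, c, e}  OUT={a, b, c}
  B1:  IN={a, b, c}  OUT={a, b, c, d}
  B2:  IN={a, b, c, d}  OUT={a, b, c, d}
  B3:  IN={a, b, c, d}  OUT={a, b, c, d}
  B4:  IN={a, b, c, d}  OUT={a, b, c, d}
  B5:  IN={d}  OUT={}
  B6:  IN={}  OUT={b}
  B7:  IN={b}  OUT={}

Merge at B4: OUT[B4] = IN[B1] ⊔ IN[B5] ⊔ IN[B7] = {a, b, c, d}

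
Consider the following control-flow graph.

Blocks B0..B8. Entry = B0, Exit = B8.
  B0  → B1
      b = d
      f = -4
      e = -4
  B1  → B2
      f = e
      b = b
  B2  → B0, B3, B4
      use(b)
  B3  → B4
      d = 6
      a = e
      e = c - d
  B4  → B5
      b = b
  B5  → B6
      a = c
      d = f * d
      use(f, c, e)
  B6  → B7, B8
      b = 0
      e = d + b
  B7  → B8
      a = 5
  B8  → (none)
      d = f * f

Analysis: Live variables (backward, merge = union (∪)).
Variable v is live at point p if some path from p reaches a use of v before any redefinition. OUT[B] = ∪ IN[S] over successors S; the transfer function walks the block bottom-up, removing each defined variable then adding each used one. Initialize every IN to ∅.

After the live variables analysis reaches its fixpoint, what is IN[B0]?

Answer: {c, d}

Trace:
Converged values:
  B0:   IN={c, d}   OUT={b, c, d, e}
  B1:   IN={b, c, d, e}   OUT={b, c, d, e, f}
  B2:   IN={b, c, d, e, f}   OUT={b, c, d, e, f}
  B3:   IN={b, c, e, f}   OUT={b, c, d, e, f}
  B4:   IN={b, c, d, e, f}   OUT={c, d, e, f}
  B5:   IN={c, d, e, f}   OUT={d, f}
  B6:   IN={d, f}   OUT={f}
  B7:   IN={f}   OUT={f}
  B8:   IN={f}   OUT={}

Merge at B0: OUT[B0] = IN[B1] = {b, c, d, e}
Applying B0's transfer function to that OUT value gives IN[B0] (row B0 above).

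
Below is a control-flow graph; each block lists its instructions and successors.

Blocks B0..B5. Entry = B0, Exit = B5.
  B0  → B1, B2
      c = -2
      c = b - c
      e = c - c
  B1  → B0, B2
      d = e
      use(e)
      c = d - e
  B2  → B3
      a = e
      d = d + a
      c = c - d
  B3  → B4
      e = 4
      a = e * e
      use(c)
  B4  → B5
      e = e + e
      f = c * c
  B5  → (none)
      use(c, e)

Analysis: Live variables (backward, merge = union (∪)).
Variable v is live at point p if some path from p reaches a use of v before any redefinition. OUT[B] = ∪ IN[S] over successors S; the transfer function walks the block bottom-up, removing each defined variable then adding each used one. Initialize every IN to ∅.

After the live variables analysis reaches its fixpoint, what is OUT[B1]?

Converged values:
  B0: | IN={b, d} | OUT={b, c, d, e}
  B1: | IN={b, e} | OUT={b, c, d, e}
  B2: | IN={c, d, e} | OUT={c}
  B3: | IN={c} | OUT={c, e}
  B4: | IN={c, e} | OUT={c, e}
  B5: | IN={c, e} | OUT={}

Merge at B1: OUT[B1] = IN[B0] ⊔ IN[B2] = {b, c, d, e}

Answer: {b, c, d, e}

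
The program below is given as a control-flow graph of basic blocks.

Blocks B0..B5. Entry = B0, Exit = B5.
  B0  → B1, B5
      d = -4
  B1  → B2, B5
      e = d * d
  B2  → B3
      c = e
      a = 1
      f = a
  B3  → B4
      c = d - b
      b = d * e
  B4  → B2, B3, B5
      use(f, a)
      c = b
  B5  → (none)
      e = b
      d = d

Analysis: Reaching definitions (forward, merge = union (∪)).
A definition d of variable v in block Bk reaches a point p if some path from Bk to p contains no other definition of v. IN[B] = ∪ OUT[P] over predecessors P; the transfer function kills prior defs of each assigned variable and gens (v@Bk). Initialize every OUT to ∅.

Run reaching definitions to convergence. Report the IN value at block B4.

Per-block solution:
  B0:  IN={}  OUT={d@B0}
  B1:  IN={d@B0}  OUT={d@B0, e@B1}
  B2:  IN={a@B2, b@B3, c@B4, d@B0, e@B1, f@B2}  OUT={a@B2, b@B3, c@B2, d@B0, e@B1, f@B2}
  B3:  IN={a@B2, b@B3, c@B2, c@B4, d@B0, e@B1, f@B2}  OUT={a@B2, b@B3, c@B3, d@B0, e@B1, f@B2}
  B4:  IN={a@B2, b@B3, c@B3, d@B0, e@B1, f@B2}  OUT={a@B2, b@B3, c@B4, d@B0, e@B1, f@B2}
  B5:  IN={a@B2, b@B3, c@B4, d@B0, e@B1, f@B2}  OUT={a@B2, b@B3, c@B4, d@B5, e@B5, f@B2}

Merge at B4: IN[B4] = OUT[B3] = {a@B2, b@B3, c@B3, d@B0, e@B1, f@B2}

Answer: {a@B2, b@B3, c@B3, d@B0, e@B1, f@B2}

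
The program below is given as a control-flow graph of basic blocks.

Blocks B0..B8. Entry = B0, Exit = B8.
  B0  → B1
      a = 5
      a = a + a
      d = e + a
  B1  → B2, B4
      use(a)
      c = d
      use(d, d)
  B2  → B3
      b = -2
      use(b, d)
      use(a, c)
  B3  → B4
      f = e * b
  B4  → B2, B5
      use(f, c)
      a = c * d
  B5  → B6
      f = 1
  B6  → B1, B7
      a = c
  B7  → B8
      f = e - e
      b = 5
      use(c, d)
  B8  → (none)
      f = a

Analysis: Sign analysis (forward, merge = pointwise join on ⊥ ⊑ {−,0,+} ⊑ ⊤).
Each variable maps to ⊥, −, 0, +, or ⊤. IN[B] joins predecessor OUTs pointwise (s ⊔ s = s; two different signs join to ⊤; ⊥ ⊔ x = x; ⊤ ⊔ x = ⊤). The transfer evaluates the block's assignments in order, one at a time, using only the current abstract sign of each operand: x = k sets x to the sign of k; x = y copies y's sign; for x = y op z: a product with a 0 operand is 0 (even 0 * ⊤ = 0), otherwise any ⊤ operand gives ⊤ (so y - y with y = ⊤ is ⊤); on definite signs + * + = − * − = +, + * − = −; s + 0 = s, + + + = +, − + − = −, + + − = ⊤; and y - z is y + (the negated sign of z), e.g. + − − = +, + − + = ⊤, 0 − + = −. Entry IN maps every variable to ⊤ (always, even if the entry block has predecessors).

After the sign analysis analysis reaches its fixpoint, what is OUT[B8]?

Fixpoint table:
  B0:  IN=(all ⊤)  OUT={a:+; rest ⊤}
  B1:  IN=(all ⊤)  OUT=(all ⊤)
  B2:  IN=(all ⊤)  OUT={b:-; rest ⊤}
  B3:  IN={b:-; rest ⊤}  OUT={b:-; rest ⊤}
  B4:  IN=(all ⊤)  OUT=(all ⊤)
  B5:  IN=(all ⊤)  OUT={f:+; rest ⊤}
  B6:  IN={f:+; rest ⊤}  OUT={f:+; rest ⊤}
  B7:  IN={f:+; rest ⊤}  OUT={b:+; rest ⊤}
  B8:  IN={b:+; rest ⊤}  OUT={b:+; rest ⊤}

Merge at B8: IN[B8] = OUT[B7] = {a: ⊤, b: +, c: ⊤, d: ⊤, e: ⊤, f: ⊤}
Applying B8's transfer function to that IN value gives OUT[B8] (row B8 above).

Answer: {a: ⊤, b: +, c: ⊤, d: ⊤, e: ⊤, f: ⊤}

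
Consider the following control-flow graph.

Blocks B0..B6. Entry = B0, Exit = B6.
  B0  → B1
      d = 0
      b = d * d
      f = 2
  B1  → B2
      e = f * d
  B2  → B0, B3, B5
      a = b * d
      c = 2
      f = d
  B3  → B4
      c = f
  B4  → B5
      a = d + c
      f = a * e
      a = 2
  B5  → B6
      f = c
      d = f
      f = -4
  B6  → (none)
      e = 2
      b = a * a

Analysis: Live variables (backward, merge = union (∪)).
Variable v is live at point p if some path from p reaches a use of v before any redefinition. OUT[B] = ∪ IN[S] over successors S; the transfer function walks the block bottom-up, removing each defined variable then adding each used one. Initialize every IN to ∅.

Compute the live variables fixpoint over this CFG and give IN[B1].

Answer: {b, d, f}

Derivation:
Converged values:
  B0:   IN={}   OUT={b, d, f}
  B1:   IN={b, d, f}   OUT={b, d, e}
  B2:   IN={b, d, e}   OUT={a, c, d, e, f}
  B3:   IN={d, e, f}   OUT={c, d, e}
  B4:   IN={c, d, e}   OUT={a, c}
  B5:   IN={a, c}   OUT={a}
  B6:   IN={a}   OUT={}

Merge at B1: OUT[B1] = IN[B2] = {b, d, e}
Applying B1's transfer function to that OUT value gives IN[B1] (row B1 above).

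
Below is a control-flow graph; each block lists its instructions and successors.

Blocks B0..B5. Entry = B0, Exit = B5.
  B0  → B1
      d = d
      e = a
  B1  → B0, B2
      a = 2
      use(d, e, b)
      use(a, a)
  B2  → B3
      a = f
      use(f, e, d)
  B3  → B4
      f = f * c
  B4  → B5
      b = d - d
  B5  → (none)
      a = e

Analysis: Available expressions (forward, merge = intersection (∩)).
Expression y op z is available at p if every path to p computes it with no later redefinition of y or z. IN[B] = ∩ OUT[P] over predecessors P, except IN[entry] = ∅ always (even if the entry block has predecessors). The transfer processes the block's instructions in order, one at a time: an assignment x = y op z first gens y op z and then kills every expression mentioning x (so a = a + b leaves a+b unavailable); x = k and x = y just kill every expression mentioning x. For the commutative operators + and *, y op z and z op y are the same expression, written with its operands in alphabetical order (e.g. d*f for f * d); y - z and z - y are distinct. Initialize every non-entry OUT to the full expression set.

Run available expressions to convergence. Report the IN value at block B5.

Per-block solution:
  B0: | IN={} | OUT={}
  B1: | IN={} | OUT={}
  B2: | IN={} | OUT={}
  B3: | IN={} | OUT={}
  B4: | IN={} | OUT={d-d}
  B5: | IN={d-d} | OUT={d-d}

Merge at B5: IN[B5] = OUT[B4] = {d-d}

Answer: {d-d}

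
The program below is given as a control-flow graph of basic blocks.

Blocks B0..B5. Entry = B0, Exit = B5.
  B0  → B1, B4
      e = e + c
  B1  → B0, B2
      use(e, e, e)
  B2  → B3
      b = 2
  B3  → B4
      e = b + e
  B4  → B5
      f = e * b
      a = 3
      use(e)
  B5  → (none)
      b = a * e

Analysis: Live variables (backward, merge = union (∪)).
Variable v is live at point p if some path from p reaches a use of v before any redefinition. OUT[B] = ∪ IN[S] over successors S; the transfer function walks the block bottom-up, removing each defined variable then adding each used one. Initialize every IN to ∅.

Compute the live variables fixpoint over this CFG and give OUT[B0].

Answer: {b, c, e}

Trace:
Per-block solution:
  B0:  IN={b, c, e}  OUT={b, c, e}
  B1:  IN={b, c, e}  OUT={b, c, e}
  B2:  IN={e}  OUT={b, e}
  B3:  IN={b, e}  OUT={b, e}
  B4:  IN={b, e}  OUT={a, e}
  B5:  IN={a, e}  OUT={}

Merge at B0: OUT[B0] = IN[B1] ⊔ IN[B4] = {b, c, e}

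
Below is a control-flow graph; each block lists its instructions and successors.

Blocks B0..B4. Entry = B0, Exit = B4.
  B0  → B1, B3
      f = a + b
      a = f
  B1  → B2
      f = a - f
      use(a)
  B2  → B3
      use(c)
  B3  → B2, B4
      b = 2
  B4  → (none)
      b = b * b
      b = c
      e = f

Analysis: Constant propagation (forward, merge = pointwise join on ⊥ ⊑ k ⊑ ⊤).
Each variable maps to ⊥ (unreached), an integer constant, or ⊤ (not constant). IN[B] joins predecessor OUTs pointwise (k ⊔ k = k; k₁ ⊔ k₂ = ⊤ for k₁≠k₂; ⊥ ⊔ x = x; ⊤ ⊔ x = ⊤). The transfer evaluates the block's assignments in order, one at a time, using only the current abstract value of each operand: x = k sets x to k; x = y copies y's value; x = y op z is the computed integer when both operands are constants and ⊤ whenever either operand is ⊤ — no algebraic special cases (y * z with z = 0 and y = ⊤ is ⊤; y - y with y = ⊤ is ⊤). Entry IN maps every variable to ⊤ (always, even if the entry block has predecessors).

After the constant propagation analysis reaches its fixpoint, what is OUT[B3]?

Answer: {a: ⊤, b: 2, c: ⊤, d: ⊤, e: ⊤, f: ⊤}

Derivation:
Fixpoint table:
  B0:  IN=(all ⊤)  OUT=(all ⊤)
  B1:  IN=(all ⊤)  OUT=(all ⊤)
  B2:  IN=(all ⊤)  OUT=(all ⊤)
  B3:  IN=(all ⊤)  OUT={b:2; rest ⊤}
  B4:  IN={b:2; rest ⊤}  OUT=(all ⊤)

Merge at B3: IN[B3] = OUT[B0] ⊔ OUT[B2] = {a: ⊤, b: ⊤, c: ⊤, d: ⊤, e: ⊤, f: ⊤}
Applying B3's transfer function to that IN value gives OUT[B3] (row B3 above).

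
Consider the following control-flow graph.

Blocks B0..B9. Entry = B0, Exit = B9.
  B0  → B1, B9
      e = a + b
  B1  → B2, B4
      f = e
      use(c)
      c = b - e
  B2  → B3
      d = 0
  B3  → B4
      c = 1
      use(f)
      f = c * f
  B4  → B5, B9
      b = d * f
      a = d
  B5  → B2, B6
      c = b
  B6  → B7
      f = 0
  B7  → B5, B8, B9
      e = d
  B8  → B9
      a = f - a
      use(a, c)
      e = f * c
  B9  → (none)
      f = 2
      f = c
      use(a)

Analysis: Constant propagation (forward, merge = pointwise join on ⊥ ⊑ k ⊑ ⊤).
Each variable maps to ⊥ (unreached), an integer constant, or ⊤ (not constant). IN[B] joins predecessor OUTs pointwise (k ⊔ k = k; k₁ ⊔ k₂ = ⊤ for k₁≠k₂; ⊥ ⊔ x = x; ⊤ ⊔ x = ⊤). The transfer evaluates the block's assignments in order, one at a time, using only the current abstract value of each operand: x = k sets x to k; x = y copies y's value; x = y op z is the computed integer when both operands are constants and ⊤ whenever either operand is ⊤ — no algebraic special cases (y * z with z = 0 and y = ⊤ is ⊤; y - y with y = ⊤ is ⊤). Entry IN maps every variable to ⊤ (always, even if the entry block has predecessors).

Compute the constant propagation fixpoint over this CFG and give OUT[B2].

Fixpoint table:
  B0:   IN=(all ⊤)   OUT=(all ⊤)
  B1:   IN=(all ⊤)   OUT=(all ⊤)
  B2:   IN=(all ⊤)   OUT={d:0; rest ⊤}
  B3:   IN={d:0; rest ⊤}   OUT={c:1, d:0; rest ⊤}
  B4:   IN=(all ⊤)   OUT=(all ⊤)
  B5:   IN=(all ⊤)   OUT=(all ⊤)
  B6:   IN=(all ⊤)   OUT={f:0; rest ⊤}
  B7:   IN={f:0; rest ⊤}   OUT={f:0; rest ⊤}
  B8:   IN={f:0; rest ⊤}   OUT={f:0; rest ⊤}
  B9:   IN=(all ⊤)   OUT=(all ⊤)

Merge at B2: IN[B2] = OUT[B1] ⊔ OUT[B5] = {a: ⊤, b: ⊤, c: ⊤, d: ⊤, e: ⊤, f: ⊤}
Applying B2's transfer function to that IN value gives OUT[B2] (row B2 above).

Answer: {a: ⊤, b: ⊤, c: ⊤, d: 0, e: ⊤, f: ⊤}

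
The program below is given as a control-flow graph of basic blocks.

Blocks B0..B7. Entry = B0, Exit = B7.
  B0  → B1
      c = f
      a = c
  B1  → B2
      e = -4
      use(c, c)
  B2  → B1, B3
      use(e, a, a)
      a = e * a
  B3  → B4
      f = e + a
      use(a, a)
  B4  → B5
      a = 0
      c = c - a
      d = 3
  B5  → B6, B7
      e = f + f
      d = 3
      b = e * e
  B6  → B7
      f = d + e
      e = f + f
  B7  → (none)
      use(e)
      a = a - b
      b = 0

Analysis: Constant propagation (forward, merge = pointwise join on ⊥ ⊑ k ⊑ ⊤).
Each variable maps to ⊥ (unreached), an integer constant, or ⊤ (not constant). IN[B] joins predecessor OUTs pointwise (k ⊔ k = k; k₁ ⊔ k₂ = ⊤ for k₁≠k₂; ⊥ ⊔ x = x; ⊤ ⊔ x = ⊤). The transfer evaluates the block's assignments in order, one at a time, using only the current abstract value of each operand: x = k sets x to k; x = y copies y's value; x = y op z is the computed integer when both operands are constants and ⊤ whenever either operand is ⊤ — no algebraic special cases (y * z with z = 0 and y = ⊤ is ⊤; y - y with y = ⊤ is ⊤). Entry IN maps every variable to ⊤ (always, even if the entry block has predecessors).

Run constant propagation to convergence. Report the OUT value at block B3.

Answer: {a: ⊤, b: ⊤, c: ⊤, d: ⊤, e: -4, f: ⊤}

Trace:
Converged values:
  B0: | IN=(all ⊤) | OUT=(all ⊤)
  B1: | IN=(all ⊤) | OUT={e:-4; rest ⊤}
  B2: | IN={e:-4; rest ⊤} | OUT={e:-4; rest ⊤}
  B3: | IN={e:-4; rest ⊤} | OUT={e:-4; rest ⊤}
  B4: | IN={e:-4; rest ⊤} | OUT={a:0, d:3, e:-4; rest ⊤}
  B5: | IN={a:0, d:3, e:-4; rest ⊤} | OUT={a:0, d:3; rest ⊤}
  B6: | IN={a:0, d:3; rest ⊤} | OUT={a:0, d:3; rest ⊤}
  B7: | IN={a:0, d:3; rest ⊤} | OUT={b:0, d:3; rest ⊤}

Merge at B3: IN[B3] = OUT[B2] = {a: ⊤, b: ⊤, c: ⊤, d: ⊤, e: -4, f: ⊤}
Applying B3's transfer function to that IN value gives OUT[B3] (row B3 above).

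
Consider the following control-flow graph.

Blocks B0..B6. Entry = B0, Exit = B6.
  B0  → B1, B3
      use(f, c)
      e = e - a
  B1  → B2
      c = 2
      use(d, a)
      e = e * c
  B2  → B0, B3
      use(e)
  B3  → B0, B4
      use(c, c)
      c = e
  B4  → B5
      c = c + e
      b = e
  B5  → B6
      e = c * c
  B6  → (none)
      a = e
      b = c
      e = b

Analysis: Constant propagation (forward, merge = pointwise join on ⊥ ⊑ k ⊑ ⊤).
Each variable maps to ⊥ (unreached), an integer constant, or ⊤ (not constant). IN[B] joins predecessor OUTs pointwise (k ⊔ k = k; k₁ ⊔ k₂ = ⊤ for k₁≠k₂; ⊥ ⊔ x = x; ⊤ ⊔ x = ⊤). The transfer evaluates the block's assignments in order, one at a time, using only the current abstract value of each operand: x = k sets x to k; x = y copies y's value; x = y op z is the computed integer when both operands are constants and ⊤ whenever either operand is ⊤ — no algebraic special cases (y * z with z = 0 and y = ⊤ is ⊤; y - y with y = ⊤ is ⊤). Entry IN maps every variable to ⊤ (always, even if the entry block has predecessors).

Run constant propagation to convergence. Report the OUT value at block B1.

Per-block solution:
  B0:  IN=(all ⊤)  OUT=(all ⊤)
  B1:  IN=(all ⊤)  OUT={c:2; rest ⊤}
  B2:  IN={c:2; rest ⊤}  OUT={c:2; rest ⊤}
  B3:  IN=(all ⊤)  OUT=(all ⊤)
  B4:  IN=(all ⊤)  OUT=(all ⊤)
  B5:  IN=(all ⊤)  OUT=(all ⊤)
  B6:  IN=(all ⊤)  OUT=(all ⊤)

Merge at B1: IN[B1] = OUT[B0] = {a: ⊤, b: ⊤, c: ⊤, d: ⊤, e: ⊤, f: ⊤}
Applying B1's transfer function to that IN value gives OUT[B1] (row B1 above).

Answer: {a: ⊤, b: ⊤, c: 2, d: ⊤, e: ⊤, f: ⊤}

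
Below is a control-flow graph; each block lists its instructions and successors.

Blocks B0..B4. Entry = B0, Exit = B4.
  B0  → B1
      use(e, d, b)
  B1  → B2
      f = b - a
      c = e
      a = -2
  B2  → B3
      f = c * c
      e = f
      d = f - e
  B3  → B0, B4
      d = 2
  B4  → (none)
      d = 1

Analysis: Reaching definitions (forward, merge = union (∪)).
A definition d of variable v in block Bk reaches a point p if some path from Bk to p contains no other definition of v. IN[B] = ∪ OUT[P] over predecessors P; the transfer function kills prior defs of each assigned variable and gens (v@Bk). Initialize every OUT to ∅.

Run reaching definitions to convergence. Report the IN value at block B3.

Fixpoint table:
  B0:   IN={a@B1, c@B1, d@B3, e@B2, f@B2}   OUT={a@B1, c@B1, d@B3, e@B2, f@B2}
  B1:   IN={a@B1, c@B1, d@B3, e@B2, f@B2}   OUT={a@B1, c@B1, d@B3, e@B2, f@B1}
  B2:   IN={a@B1, c@B1, d@B3, e@B2, f@B1}   OUT={a@B1, c@B1, d@B2, e@B2, f@B2}
  B3:   IN={a@B1, c@B1, d@B2, e@B2, f@B2}   OUT={a@B1, c@B1, d@B3, e@B2, f@B2}
  B4:   IN={a@B1, c@B1, d@B3, e@B2, f@B2}   OUT={a@B1, c@B1, d@B4, e@B2, f@B2}

Merge at B3: IN[B3] = OUT[B2] = {a@B1, c@B1, d@B2, e@B2, f@B2}

Answer: {a@B1, c@B1, d@B2, e@B2, f@B2}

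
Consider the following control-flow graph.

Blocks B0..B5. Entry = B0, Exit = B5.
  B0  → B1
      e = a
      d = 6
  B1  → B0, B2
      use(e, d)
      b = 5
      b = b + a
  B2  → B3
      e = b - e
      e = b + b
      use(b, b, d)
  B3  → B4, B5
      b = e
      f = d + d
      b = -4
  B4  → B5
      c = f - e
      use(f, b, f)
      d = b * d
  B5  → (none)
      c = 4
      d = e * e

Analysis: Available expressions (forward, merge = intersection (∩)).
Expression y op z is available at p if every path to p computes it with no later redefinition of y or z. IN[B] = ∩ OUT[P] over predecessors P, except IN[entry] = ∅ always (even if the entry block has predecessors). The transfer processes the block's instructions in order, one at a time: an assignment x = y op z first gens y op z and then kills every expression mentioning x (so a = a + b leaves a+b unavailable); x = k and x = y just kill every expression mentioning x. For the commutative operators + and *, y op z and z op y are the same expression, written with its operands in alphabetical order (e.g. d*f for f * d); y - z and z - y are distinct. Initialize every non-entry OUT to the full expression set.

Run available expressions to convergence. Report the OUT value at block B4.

Answer: {f-e}

Working:
Fixpoint table:
  B0:   IN={}   OUT={}
  B1:   IN={}   OUT={}
  B2:   IN={}   OUT={b+b}
  B3:   IN={b+b}   OUT={d+d}
  B4:   IN={d+d}   OUT={f-e}
  B5:   IN={}   OUT={e*e}

Merge at B4: IN[B4] = OUT[B3] = {d+d}
Applying B4's transfer function to that IN value gives OUT[B4] (row B4 above).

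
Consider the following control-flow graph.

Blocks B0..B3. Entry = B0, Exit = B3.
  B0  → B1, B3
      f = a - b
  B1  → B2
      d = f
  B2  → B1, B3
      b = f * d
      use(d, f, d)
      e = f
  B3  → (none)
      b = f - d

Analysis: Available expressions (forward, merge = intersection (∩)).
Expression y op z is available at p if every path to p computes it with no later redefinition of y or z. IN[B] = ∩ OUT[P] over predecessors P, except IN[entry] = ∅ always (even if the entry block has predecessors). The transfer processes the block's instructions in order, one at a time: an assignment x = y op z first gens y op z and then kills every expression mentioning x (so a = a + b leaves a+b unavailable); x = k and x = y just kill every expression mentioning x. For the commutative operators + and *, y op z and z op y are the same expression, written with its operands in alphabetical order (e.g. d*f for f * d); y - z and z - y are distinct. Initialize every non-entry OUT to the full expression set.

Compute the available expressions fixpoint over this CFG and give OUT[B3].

Per-block solution:
  B0: | IN={} | OUT={a-b}
  B1: | IN={} | OUT={}
  B2: | IN={} | OUT={d*f}
  B3: | IN={} | OUT={f-d}

Merge at B3: IN[B3] = OUT[B0] ∩ OUT[B2] = {}
Applying B3's transfer function to that IN value gives OUT[B3] (row B3 above).

Answer: {f-d}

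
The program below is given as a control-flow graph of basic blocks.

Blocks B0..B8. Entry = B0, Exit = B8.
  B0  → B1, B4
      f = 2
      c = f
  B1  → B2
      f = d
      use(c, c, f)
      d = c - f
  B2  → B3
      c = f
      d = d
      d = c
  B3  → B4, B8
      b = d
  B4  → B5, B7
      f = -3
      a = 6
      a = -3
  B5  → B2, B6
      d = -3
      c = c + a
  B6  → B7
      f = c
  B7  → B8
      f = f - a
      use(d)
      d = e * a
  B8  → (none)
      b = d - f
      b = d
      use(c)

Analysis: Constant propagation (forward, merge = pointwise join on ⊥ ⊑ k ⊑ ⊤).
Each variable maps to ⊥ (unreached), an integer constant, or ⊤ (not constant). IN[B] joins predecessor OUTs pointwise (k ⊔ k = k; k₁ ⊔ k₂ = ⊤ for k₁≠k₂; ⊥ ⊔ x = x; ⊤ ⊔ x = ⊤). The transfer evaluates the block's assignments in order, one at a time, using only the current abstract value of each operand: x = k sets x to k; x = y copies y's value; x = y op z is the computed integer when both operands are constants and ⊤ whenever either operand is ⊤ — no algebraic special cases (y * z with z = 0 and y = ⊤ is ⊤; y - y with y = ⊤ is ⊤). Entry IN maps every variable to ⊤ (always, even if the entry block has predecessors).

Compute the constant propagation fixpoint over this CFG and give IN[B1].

Converged values:
  B0:  IN=(all ⊤)  OUT={c:2, f:2; rest ⊤}
  B1:  IN={c:2, f:2; rest ⊤}  OUT={c:2; rest ⊤}
  B2:  IN=(all ⊤)  OUT=(all ⊤)
  B3:  IN=(all ⊤)  OUT=(all ⊤)
  B4:  IN=(all ⊤)  OUT={a:-3, f:-3; rest ⊤}
  B5:  IN={a:-3, f:-3; rest ⊤}  OUT={a:-3, d:-3, f:-3; rest ⊤}
  B6:  IN={a:-3, d:-3, f:-3; rest ⊤}  OUT={a:-3, d:-3; rest ⊤}
  B7:  IN={a:-3; rest ⊤}  OUT={a:-3; rest ⊤}
  B8:  IN=(all ⊤)  OUT=(all ⊤)

Merge at B1: IN[B1] = OUT[B0] = {a: ⊤, b: ⊤, c: 2, d: ⊤, e: ⊤, f: 2}

Answer: {a: ⊤, b: ⊤, c: 2, d: ⊤, e: ⊤, f: 2}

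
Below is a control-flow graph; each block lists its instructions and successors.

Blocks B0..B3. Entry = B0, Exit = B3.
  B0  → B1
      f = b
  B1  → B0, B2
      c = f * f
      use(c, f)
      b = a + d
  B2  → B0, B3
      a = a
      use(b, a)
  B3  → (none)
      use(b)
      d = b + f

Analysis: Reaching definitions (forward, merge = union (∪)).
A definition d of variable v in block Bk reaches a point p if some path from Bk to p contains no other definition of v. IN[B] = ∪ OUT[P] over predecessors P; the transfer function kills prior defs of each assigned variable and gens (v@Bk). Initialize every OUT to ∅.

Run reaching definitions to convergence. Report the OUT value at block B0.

Answer: {a@B2, b@B1, c@B1, f@B0}

Working:
Per-block solution:
  B0: | IN={a@B2, b@B1, c@B1, f@B0} | OUT={a@B2, b@B1, c@B1, f@B0}
  B1: | IN={a@B2, b@B1, c@B1, f@B0} | OUT={a@B2, b@B1, c@B1, f@B0}
  B2: | IN={a@B2, b@B1, c@B1, f@B0} | OUT={a@B2, b@B1, c@B1, f@B0}
  B3: | IN={a@B2, b@B1, c@B1, f@B0} | OUT={a@B2, b@B1, c@B1, d@B3, f@B0}

Merge at B0 (entry node, so the boundary value {} is joined with the incoming edge(s)): IN[B0] = {} ⊔ OUT[B1] ⊔ OUT[B2] = {a@B2, b@B1, c@B1, f@B0}
Applying B0's transfer function to that IN value gives OUT[B0] (row B0 above).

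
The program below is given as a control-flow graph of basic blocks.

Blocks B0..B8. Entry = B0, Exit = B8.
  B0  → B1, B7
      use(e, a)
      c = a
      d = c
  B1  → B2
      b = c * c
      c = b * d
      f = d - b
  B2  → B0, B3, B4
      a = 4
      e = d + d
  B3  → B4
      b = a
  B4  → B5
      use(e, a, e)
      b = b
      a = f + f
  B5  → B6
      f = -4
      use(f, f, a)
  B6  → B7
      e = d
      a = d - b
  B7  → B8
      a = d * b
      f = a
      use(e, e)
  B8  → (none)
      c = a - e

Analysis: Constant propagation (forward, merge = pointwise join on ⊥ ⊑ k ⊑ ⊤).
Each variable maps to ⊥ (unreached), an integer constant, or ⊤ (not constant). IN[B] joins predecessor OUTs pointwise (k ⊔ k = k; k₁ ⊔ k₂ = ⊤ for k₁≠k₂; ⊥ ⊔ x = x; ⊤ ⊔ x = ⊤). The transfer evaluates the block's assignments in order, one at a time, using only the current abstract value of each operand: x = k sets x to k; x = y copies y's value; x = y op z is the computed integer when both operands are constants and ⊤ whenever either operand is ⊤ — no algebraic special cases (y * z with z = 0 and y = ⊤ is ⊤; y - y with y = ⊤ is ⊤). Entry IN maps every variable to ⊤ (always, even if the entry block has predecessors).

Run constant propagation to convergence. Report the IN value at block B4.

Answer: {a: 4, b: ⊤, c: ⊤, d: ⊤, e: ⊤, f: ⊤}

Trace:
Per-block solution:
  B0: | IN=(all ⊤) | OUT=(all ⊤)
  B1: | IN=(all ⊤) | OUT=(all ⊤)
  B2: | IN=(all ⊤) | OUT={a:4; rest ⊤}
  B3: | IN={a:4; rest ⊤} | OUT={a:4, b:4; rest ⊤}
  B4: | IN={a:4; rest ⊤} | OUT=(all ⊤)
  B5: | IN=(all ⊤) | OUT={f:-4; rest ⊤}
  B6: | IN={f:-4; rest ⊤} | OUT={f:-4; rest ⊤}
  B7: | IN=(all ⊤) | OUT=(all ⊤)
  B8: | IN=(all ⊤) | OUT=(all ⊤)

Merge at B4: IN[B4] = OUT[B2] ⊔ OUT[B3] = {a: 4, b: ⊤, c: ⊤, d: ⊤, e: ⊤, f: ⊤}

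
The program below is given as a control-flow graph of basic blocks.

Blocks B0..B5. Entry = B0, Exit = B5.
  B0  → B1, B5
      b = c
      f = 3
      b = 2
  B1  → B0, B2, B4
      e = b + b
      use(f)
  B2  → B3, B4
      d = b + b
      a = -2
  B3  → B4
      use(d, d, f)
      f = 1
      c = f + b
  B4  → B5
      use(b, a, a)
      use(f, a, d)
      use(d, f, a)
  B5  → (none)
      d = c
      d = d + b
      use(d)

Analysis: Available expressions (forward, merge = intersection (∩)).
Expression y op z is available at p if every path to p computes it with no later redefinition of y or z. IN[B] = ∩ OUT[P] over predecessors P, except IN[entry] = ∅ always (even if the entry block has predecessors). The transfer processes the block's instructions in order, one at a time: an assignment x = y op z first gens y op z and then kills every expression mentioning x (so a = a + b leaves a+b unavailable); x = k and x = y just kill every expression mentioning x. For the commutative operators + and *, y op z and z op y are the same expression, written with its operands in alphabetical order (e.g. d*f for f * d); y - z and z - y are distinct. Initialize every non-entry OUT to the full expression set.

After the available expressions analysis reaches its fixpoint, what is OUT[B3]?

Answer: {b+b, b+f}

Trace:
Per-block solution:
  B0:  IN={}  OUT={}
  B1:  IN={}  OUT={b+b}
  B2:  IN={b+b}  OUT={b+b}
  B3:  IN={b+b}  OUT={b+b, b+f}
  B4:  IN={b+b}  OUT={b+b}
  B5:  IN={}  OUT={}

Merge at B3: IN[B3] = OUT[B2] = {b+b}
Applying B3's transfer function to that IN value gives OUT[B3] (row B3 above).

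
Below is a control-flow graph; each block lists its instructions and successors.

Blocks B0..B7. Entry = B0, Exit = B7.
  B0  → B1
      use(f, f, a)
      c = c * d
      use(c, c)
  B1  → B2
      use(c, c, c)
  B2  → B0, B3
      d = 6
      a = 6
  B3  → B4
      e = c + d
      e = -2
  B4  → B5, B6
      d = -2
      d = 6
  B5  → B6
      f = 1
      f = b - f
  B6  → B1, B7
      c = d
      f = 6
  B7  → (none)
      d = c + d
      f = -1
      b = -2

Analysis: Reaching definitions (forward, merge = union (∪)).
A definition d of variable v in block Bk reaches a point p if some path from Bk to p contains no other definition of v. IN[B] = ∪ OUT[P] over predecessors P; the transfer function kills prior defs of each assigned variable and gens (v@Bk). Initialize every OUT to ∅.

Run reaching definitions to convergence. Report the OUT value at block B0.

Answer: {a@B2, c@B0, d@B2, e@B3, f@B6}

Trace:
Fixpoint table:
  B0:  IN={a@B2, c@B0, c@B6, d@B2, e@B3, f@B6}  OUT={a@B2, c@B0, d@B2, e@B3, f@B6}
  B1:  IN={a@B2, c@B0, c@B6, d@B2, d@B4, e@B3, f@B6}  OUT={a@B2, c@B0, c@B6, d@B2, d@B4, e@B3, f@B6}
  B2:  IN={a@B2, c@B0, c@B6, d@B2, d@B4, e@B3, f@B6}  OUT={a@B2, c@B0, c@B6, d@B2, e@B3, f@B6}
  B3:  IN={a@B2, c@B0, c@B6, d@B2, e@B3, f@B6}  OUT={a@B2, c@B0, c@B6, d@B2, e@B3, f@B6}
  B4:  IN={a@B2, c@B0, c@B6, d@B2, e@B3, f@B6}  OUT={a@B2, c@B0, c@B6, d@B4, e@B3, f@B6}
  B5:  IN={a@B2, c@B0, c@B6, d@B4, e@B3, f@B6}  OUT={a@B2, c@B0, c@B6, d@B4, e@B3, f@B5}
  B6:  IN={a@B2, c@B0, c@B6, d@B4, e@B3, f@B5, f@B6}  OUT={a@B2, c@B6, d@B4, e@B3, f@B6}
  B7:  IN={a@B2, c@B6, d@B4, e@B3, f@B6}  OUT={a@B2, b@B7, c@B6, d@B7, e@B3, f@B7}

Merge at B0 (entry node, so the boundary value {} is joined with the incoming edge(s)): IN[B0] = {} ⊔ OUT[B2] = {a@B2, c@B0, c@B6, d@B2, e@B3, f@B6}
Applying B0's transfer function to that IN value gives OUT[B0] (row B0 above).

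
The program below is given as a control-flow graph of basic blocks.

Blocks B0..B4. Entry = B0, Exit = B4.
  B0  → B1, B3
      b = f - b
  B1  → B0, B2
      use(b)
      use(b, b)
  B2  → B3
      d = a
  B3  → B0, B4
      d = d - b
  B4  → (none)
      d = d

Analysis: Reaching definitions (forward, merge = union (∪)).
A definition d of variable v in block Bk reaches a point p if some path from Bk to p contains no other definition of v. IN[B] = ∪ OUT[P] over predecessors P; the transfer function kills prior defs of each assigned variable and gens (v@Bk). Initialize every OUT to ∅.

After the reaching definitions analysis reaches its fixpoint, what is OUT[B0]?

Per-block solution:
  B0: | IN={b@B0, d@B3} | OUT={b@B0, d@B3}
  B1: | IN={b@B0, d@B3} | OUT={b@B0, d@B3}
  B2: | IN={b@B0, d@B3} | OUT={b@B0, d@B2}
  B3: | IN={b@B0, d@B2, d@B3} | OUT={b@B0, d@B3}
  B4: | IN={b@B0, d@B3} | OUT={b@B0, d@B4}

Merge at B0 (entry node, so the boundary value {} is joined with the incoming edge(s)): IN[B0] = {} ⊔ OUT[B1] ⊔ OUT[B3] = {b@B0, d@B3}
Applying B0's transfer function to that IN value gives OUT[B0] (row B0 above).

Answer: {b@B0, d@B3}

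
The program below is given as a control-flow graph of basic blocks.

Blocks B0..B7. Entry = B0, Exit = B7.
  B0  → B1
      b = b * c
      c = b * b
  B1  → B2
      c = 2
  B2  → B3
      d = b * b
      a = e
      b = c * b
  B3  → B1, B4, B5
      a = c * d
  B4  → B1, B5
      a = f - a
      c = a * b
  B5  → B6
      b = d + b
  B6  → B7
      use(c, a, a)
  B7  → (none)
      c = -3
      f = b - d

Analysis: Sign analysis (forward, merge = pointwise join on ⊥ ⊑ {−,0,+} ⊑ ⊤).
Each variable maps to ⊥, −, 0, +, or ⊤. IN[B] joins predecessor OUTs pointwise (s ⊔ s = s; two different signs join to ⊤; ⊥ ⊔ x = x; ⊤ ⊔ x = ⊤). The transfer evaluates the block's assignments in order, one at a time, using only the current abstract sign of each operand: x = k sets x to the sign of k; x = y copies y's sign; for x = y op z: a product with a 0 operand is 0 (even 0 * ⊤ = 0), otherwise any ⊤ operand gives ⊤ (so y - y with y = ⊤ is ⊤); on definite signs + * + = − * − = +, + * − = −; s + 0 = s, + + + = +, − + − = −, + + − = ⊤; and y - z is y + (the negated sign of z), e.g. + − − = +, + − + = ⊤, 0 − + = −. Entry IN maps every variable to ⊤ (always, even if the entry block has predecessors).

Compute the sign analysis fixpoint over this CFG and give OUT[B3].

Answer: {a: ⊤, b: ⊤, c: +, d: ⊤, e: ⊤, f: ⊤}

Trace:
Per-block solution:
  B0: | IN=(all ⊤) | OUT=(all ⊤)
  B1: | IN=(all ⊤) | OUT={c:+; rest ⊤}
  B2: | IN={c:+; rest ⊤} | OUT={c:+; rest ⊤}
  B3: | IN={c:+; rest ⊤} | OUT={c:+; rest ⊤}
  B4: | IN={c:+; rest ⊤} | OUT=(all ⊤)
  B5: | IN=(all ⊤) | OUT=(all ⊤)
  B6: | IN=(all ⊤) | OUT=(all ⊤)
  B7: | IN=(all ⊤) | OUT={c:-; rest ⊤}

Merge at B3: IN[B3] = OUT[B2] = {a: ⊤, b: ⊤, c: +, d: ⊤, e: ⊤, f: ⊤}
Applying B3's transfer function to that IN value gives OUT[B3] (row B3 above).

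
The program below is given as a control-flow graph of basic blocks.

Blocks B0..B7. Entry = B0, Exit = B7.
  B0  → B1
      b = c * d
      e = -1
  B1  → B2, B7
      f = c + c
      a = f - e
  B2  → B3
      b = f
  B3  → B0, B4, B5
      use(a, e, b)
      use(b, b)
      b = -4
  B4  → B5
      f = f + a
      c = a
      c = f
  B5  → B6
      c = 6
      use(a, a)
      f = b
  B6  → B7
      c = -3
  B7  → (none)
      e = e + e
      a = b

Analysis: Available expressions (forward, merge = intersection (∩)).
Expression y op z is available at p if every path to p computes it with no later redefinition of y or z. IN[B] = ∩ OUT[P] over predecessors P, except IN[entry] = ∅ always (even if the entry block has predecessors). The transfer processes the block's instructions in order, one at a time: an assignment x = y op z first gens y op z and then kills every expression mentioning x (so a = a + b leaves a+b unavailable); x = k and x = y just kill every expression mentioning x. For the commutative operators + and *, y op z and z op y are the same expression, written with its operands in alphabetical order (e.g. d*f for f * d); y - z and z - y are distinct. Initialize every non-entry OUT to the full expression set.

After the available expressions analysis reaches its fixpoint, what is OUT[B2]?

Answer: {c*d, c+c, f-e}

Trace:
Per-block solution:
  B0: | IN={} | OUT={c*d}
  B1: | IN={c*d} | OUT={c*d, c+c, f-e}
  B2: | IN={c*d, c+c, f-e} | OUT={c*d, c+c, f-e}
  B3: | IN={c*d, c+c, f-e} | OUT={c*d, c+c, f-e}
  B4: | IN={c*d, c+c, f-e} | OUT={}
  B5: | IN={} | OUT={}
  B6: | IN={} | OUT={}
  B7: | IN={} | OUT={}

Merge at B2: IN[B2] = OUT[B1] = {c*d, c+c, f-e}
Applying B2's transfer function to that IN value gives OUT[B2] (row B2 above).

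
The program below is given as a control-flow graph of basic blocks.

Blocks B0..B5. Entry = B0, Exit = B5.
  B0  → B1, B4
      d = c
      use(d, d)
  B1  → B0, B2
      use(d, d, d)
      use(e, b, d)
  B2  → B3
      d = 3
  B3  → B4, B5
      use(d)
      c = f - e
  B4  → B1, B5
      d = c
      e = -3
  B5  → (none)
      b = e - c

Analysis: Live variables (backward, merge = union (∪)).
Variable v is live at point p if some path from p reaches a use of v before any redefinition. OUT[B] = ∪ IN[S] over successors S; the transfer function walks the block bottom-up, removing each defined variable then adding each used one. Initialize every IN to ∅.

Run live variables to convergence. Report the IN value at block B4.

Fixpoint table:
  B0:  IN={b, c, e, f}  OUT={b, c, d, e, f}
  B1:  IN={b, c, d, e, f}  OUT={b, c, e, f}
  B2:  IN={b, e, f}  OUT={b, d, e, f}
  B3:  IN={b, d, e, f}  OUT={b, c, e, f}
  B4:  IN={b, c, f}  OUT={b, c, d, e, f}
  B5:  IN={c, e}  OUT={}

Merge at B4: OUT[B4] = IN[B1] ⊔ IN[B5] = {b, c, d, e, f}
Applying B4's transfer function to that OUT value gives IN[B4] (row B4 above).

Answer: {b, c, f}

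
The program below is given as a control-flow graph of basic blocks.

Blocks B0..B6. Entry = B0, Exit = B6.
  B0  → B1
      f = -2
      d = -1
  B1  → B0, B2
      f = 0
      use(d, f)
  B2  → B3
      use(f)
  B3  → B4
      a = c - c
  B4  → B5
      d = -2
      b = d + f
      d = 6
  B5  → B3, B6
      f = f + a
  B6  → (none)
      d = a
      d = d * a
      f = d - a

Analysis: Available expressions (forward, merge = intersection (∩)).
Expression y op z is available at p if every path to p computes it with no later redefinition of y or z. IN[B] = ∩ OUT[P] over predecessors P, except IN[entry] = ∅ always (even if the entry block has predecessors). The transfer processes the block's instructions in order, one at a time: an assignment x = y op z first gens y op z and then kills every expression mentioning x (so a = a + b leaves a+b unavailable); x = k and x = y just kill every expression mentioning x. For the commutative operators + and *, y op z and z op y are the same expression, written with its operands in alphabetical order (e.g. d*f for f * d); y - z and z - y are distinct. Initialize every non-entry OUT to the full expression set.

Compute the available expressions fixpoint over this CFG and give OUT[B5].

Fixpoint table:
  B0:  IN={}  OUT={}
  B1:  IN={}  OUT={}
  B2:  IN={}  OUT={}
  B3:  IN={}  OUT={c-c}
  B4:  IN={c-c}  OUT={c-c}
  B5:  IN={c-c}  OUT={c-c}
  B6:  IN={c-c}  OUT={c-c, d-a}

Merge at B5: IN[B5] = OUT[B4] = {c-c}
Applying B5's transfer function to that IN value gives OUT[B5] (row B5 above).

Answer: {c-c}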